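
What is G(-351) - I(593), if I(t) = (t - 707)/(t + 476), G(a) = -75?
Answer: -80061/1069 ≈ -74.893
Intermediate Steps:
I(t) = (-707 + t)/(476 + t)
G(-351) - I(593) = -75 - (-707 + 593)/(476 + 593) = -75 - (-114)/1069 = -75 - 1*(-114/1069) = -75 + 114/1069 = -80061/1069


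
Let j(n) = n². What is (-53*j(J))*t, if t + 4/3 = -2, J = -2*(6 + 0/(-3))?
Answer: 25440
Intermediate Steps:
J = -12 (J = -2*(6 + 0*(-⅓)) = -2*(6 + 0) = -2*6 = -12)
t = -10/3 (t = -4/3 - 2 = -10/3 ≈ -3.3333)
(-53*j(J))*t = -53*(-12)²*(-10/3) = -53*144*(-10/3) = -7632*(-10/3) = 25440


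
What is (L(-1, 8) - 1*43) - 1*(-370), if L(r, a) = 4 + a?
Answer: 339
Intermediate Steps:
(L(-1, 8) - 1*43) - 1*(-370) = ((4 + 8) - 1*43) - 1*(-370) = (12 - 43) + 370 = -31 + 370 = 339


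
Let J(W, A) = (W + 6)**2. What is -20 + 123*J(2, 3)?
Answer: 7852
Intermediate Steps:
J(W, A) = (6 + W)**2
-20 + 123*J(2, 3) = -20 + 123*(6 + 2)**2 = -20 + 123*8**2 = -20 + 123*64 = -20 + 7872 = 7852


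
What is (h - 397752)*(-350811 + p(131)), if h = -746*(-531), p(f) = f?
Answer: 570205680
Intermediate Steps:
h = 396126
(h - 397752)*(-350811 + p(131)) = (396126 - 397752)*(-350811 + 131) = -1626*(-350680) = 570205680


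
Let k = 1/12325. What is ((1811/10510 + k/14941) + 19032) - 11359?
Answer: 2970121779439267/387078728150 ≈ 7673.2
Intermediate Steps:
k = 1/12325 ≈ 8.1136e-5
((1811/10510 + k/14941) + 19032) - 11359 = ((1811/10510 + (1/12325)/14941) + 19032) - 11359 = ((1811*(1/10510) + (1/12325)*(1/14941)) + 19032) - 11359 = ((1811/10510 + 1/184147825) + 19032) - 11359 = (66698344317/387078728150 + 19032) - 11359 = 7366949052495117/387078728150 - 11359 = 2970121779439267/387078728150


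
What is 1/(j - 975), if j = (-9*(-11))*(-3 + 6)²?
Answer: -1/84 ≈ -0.011905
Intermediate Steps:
j = 891 (j = 99*3² = 99*9 = 891)
1/(j - 975) = 1/(891 - 975) = 1/(-84) = -1/84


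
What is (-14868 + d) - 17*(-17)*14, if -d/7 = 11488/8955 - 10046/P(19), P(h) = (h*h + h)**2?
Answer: -1400493218089/129310200 ≈ -10831.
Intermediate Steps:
P(h) = (h + h**2)**2 (P(h) = (h**2 + h)**2 = (h + h**2)**2)
d = -1098233689/129310200 (d = -7*(11488/8955 - 10046*1/(361*(1 + 19)**2)) = -7*(11488*(1/8955) - 10046/(361*20**2)) = -7*(11488/8955 - 10046/(361*400)) = -7*(11488/8955 - 10046/144400) = -7*(11488/8955 - 10046*1/144400) = -7*(11488/8955 - 5023/72200) = -7*156890527/129310200 = -1098233689/129310200 ≈ -8.4930)
(-14868 + d) - 17*(-17)*14 = (-14868 - 1098233689/129310200) - 17*(-17)*14 = -1923682287289/129310200 + 289*14 = -1923682287289/129310200 + 4046 = -1400493218089/129310200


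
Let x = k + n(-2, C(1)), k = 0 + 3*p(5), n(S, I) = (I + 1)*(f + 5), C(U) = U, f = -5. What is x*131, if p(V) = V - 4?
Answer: 393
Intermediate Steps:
p(V) = -4 + V
n(S, I) = 0 (n(S, I) = (I + 1)*(-5 + 5) = (1 + I)*0 = 0)
k = 3 (k = 0 + 3*(-4 + 5) = 0 + 3*1 = 0 + 3 = 3)
x = 3 (x = 3 + 0 = 3)
x*131 = 3*131 = 393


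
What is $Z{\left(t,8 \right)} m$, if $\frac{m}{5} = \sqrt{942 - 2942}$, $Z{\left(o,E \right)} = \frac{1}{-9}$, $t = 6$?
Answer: $- \frac{100 i \sqrt{5}}{9} \approx - 24.845 i$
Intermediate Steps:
$Z{\left(o,E \right)} = - \frac{1}{9}$
$m = 100 i \sqrt{5}$ ($m = 5 \sqrt{942 - 2942} = 5 \sqrt{-2000} = 5 \cdot 20 i \sqrt{5} = 100 i \sqrt{5} \approx 223.61 i$)
$Z{\left(t,8 \right)} m = - \frac{100 i \sqrt{5}}{9}$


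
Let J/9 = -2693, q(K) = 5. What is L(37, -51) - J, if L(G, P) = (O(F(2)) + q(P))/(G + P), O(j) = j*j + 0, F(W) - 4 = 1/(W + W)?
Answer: 5428719/224 ≈ 24235.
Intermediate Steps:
F(W) = 4 + 1/(2*W) (F(W) = 4 + 1/(W + W) = 4 + 1/(2*W))
O(j) = j**2 (O(j) = j**2 + 0 = j**2)
J = -24237 (J = 9*(-2693) = -24237)
L(G, P) = 369/(16*(G + P)) (L(G, P) = ((4 + (1/2)/2)**2 + 5)/(G + P) = ((4 + (1/2)*(1/2))**2 + 5)/(G + P) = ((4 + 1/4)**2 + 5)/(G + P) = ((17/4)**2 + 5)/(G + P) = (289/16 + 5)/(G + P) = 369/(16*(G + P)))
L(37, -51) - J = 369/(16*(37 - 51)) - 1*(-24237) = (369/16)/(-14) + 24237 = (369/16)*(-1/14) + 24237 = -369/224 + 24237 = 5428719/224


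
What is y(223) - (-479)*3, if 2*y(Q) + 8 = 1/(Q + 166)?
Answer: 1114875/778 ≈ 1433.0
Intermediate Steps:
y(Q) = -4 + 1/(2*(166 + Q)) (y(Q) = -4 + 1/(2*(Q + 166)) = -4 + 1/(2*(166 + Q)))
y(223) - (-479)*3 = (-1327 - 8*223)/(2*(166 + 223)) - (-479)*3 = (½)*(-1327 - 1784)/389 - 1*(-1437) = (½)*(1/389)*(-3111) + 1437 = -3111/778 + 1437 = 1114875/778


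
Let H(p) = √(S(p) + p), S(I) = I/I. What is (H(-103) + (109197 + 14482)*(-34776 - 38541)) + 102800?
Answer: -9067670443 + I*√102 ≈ -9.0677e+9 + 10.1*I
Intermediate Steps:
S(I) = 1
H(p) = √(1 + p)
(H(-103) + (109197 + 14482)*(-34776 - 38541)) + 102800 = (√(1 - 103) + (109197 + 14482)*(-34776 - 38541)) + 102800 = (√(-102) + 123679*(-73317)) + 102800 = (I*√102 - 9067773243) + 102800 = (-9067773243 + I*√102) + 102800 = -9067670443 + I*√102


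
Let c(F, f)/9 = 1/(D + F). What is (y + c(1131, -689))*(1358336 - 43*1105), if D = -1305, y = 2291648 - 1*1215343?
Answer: 81828901459027/58 ≈ 1.4108e+12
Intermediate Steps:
y = 1076305 (y = 2291648 - 1215343 = 1076305)
c(F, f) = 9/(-1305 + F)
(y + c(1131, -689))*(1358336 - 43*1105) = (1076305 + 9/(-1305 + 1131))*(1358336 - 43*1105) = (1076305 + 9/(-174))*(1358336 - 47515) = (1076305 + 9*(-1/174))*1310821 = (1076305 - 3/58)*1310821 = (62425687/58)*1310821 = 81828901459027/58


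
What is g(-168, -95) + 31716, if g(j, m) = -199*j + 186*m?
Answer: 47478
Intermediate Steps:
g(-168, -95) + 31716 = (-199*(-168) + 186*(-95)) + 31716 = (33432 - 17670) + 31716 = 15762 + 31716 = 47478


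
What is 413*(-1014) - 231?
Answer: -419013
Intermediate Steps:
413*(-1014) - 231 = -418782 - 231 = -419013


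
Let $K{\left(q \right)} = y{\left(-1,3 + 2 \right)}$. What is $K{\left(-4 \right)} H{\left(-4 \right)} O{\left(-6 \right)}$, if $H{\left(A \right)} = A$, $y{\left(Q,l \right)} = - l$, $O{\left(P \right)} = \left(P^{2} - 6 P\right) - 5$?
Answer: $1340$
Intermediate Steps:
$O{\left(P \right)} = -5 + P^{2} - 6 P$
$K{\left(q \right)} = -5$ ($K{\left(q \right)} = - (3 + 2) = \left(-1\right) 5 = -5$)
$K{\left(-4 \right)} H{\left(-4 \right)} O{\left(-6 \right)} = \left(-5\right) \left(-4\right) \left(-5 + \left(-6\right)^{2} - -36\right) = 20 \left(-5 + 36 + 36\right) = 20 \cdot 67 = 1340$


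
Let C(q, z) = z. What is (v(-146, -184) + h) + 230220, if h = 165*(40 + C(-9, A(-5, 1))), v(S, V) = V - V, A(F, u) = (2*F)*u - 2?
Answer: 234840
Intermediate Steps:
A(F, u) = -2 + 2*F*u (A(F, u) = 2*F*u - 2 = -2 + 2*F*u)
v(S, V) = 0
h = 4620 (h = 165*(40 + (-2 + 2*(-5)*1)) = 165*(40 + (-2 - 10)) = 165*(40 - 12) = 165*28 = 4620)
(v(-146, -184) + h) + 230220 = (0 + 4620) + 230220 = 4620 + 230220 = 234840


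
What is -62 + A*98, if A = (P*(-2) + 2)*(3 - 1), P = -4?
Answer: 1898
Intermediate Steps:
A = 20 (A = (-4*(-2) + 2)*(3 - 1) = (8 + 2)*2 = 10*2 = 20)
-62 + A*98 = -62 + 20*98 = -62 + 1960 = 1898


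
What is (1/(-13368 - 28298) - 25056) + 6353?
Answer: -779279199/41666 ≈ -18703.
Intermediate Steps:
(1/(-13368 - 28298) - 25056) + 6353 = (1/(-41666) - 25056) + 6353 = (-1/41666 - 25056) + 6353 = -1043983297/41666 + 6353 = -779279199/41666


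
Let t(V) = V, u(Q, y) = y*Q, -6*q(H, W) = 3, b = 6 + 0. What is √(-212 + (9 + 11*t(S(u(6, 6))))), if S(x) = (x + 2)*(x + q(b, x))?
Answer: 2*√3659 ≈ 120.98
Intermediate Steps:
b = 6
q(H, W) = -½ (q(H, W) = -⅙*3 = -½)
u(Q, y) = Q*y
S(x) = (2 + x)*(-½ + x) (S(x) = (x + 2)*(x - ½) = (2 + x)*(-½ + x))
√(-212 + (9 + 11*t(S(u(6, 6))))) = √(-212 + (9 + 11*(-1 + (6*6)² + 3*(6*6)/2))) = √(-212 + (9 + 11*(-1 + 36² + (3/2)*36))) = √(-212 + (9 + 11*(-1 + 1296 + 54))) = √(-212 + (9 + 11*1349)) = √(-212 + (9 + 14839)) = √(-212 + 14848) = √14636 = 2*√3659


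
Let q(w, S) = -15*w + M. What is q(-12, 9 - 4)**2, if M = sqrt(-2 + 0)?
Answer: (180 + I*sqrt(2))**2 ≈ 32398.0 + 509.1*I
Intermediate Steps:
M = I*sqrt(2) (M = sqrt(-2) = I*sqrt(2) ≈ 1.4142*I)
q(w, S) = -15*w + I*sqrt(2)
q(-12, 9 - 4)**2 = (-15*(-12) + I*sqrt(2))**2 = (180 + I*sqrt(2))**2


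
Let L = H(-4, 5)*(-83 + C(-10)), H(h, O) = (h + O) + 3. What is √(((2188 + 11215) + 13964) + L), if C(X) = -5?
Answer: √27015 ≈ 164.36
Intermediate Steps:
H(h, O) = 3 + O + h (H(h, O) = (O + h) + 3 = 3 + O + h)
L = -352 (L = (3 + 5 - 4)*(-83 - 5) = 4*(-88) = -352)
√(((2188 + 11215) + 13964) + L) = √(((2188 + 11215) + 13964) - 352) = √((13403 + 13964) - 352) = √(27367 - 352) = √27015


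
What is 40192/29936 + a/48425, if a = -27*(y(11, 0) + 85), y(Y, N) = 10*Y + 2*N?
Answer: 1719889/1393895 ≈ 1.2339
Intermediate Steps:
y(Y, N) = 2*N + 10*Y
a = -5265 (a = -27*((2*0 + 10*11) + 85) = -27*((0 + 110) + 85) = -27*(110 + 85) = -27*195 = -5265)
40192/29936 + a/48425 = 40192/29936 - 5265/48425 = 40192*(1/29936) - 5265*1/48425 = 2512/1871 - 81/745 = 1719889/1393895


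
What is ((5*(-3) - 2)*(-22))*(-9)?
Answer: -3366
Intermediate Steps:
((5*(-3) - 2)*(-22))*(-9) = ((-15 - 2)*(-22))*(-9) = -17*(-22)*(-9) = 374*(-9) = -3366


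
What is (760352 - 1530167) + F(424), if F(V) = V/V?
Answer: -769814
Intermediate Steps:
F(V) = 1
(760352 - 1530167) + F(424) = (760352 - 1530167) + 1 = -769815 + 1 = -769814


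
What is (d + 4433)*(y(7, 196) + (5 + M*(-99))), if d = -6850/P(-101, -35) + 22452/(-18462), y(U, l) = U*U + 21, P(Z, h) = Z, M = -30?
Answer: 4258048674705/310777 ≈ 1.3701e+7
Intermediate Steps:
y(U, l) = 21 + U² (y(U, l) = U² + 21 = 21 + U²)
d = 20699508/310777 (d = -6850/(-101) + 22452/(-18462) = -6850*(-1/101) + 22452*(-1/18462) = 6850/101 - 3742/3077 = 20699508/310777 ≈ 66.606)
(d + 4433)*(y(7, 196) + (5 + M*(-99))) = (20699508/310777 + 4433)*((21 + 7²) + (5 - 30*(-99))) = 1398373949*((21 + 49) + (5 + 2970))/310777 = 1398373949*(70 + 2975)/310777 = (1398373949/310777)*3045 = 4258048674705/310777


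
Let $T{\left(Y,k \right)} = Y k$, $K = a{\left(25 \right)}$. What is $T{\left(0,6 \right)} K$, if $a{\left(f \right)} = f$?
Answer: $0$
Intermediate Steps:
$K = 25$
$T{\left(0,6 \right)} K = 0 \cdot 6 \cdot 25 = 0 \cdot 25 = 0$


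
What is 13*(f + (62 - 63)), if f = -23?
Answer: -312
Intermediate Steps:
13*(f + (62 - 63)) = 13*(-23 + (62 - 63)) = 13*(-23 - 1) = 13*(-24) = -312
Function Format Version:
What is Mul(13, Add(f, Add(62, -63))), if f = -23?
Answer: -312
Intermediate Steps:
Mul(13, Add(f, Add(62, -63))) = Mul(13, Add(-23, Add(62, -63))) = Mul(13, Add(-23, -1)) = Mul(13, -24) = -312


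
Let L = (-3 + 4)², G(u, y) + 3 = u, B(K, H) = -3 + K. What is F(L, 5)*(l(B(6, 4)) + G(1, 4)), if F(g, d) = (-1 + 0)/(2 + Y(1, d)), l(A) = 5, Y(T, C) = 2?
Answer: -¾ ≈ -0.75000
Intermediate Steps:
G(u, y) = -3 + u
L = 1 (L = 1² = 1)
F(g, d) = -¼ (F(g, d) = (-1 + 0)/(2 + 2) = -1/4 = -1*¼ = -¼)
F(L, 5)*(l(B(6, 4)) + G(1, 4)) = -(5 + (-3 + 1))/4 = -(5 - 2)/4 = -¼*3 = -¾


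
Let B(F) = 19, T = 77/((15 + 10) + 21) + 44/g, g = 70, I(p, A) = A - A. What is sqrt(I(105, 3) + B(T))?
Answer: sqrt(19) ≈ 4.3589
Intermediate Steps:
I(p, A) = 0
T = 3707/1610 (T = 77/((15 + 10) + 21) + 44/70 = 77/(25 + 21) + 44*(1/70) = 77/46 + 22/35 = 3707/1610 ≈ 2.3025)
sqrt(I(105, 3) + B(T)) = sqrt(0 + 19) = sqrt(19)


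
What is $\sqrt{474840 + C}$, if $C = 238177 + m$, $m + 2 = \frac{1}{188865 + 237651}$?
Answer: $\frac{\sqrt{32427191048857089}}{213258} \approx 844.4$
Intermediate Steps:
$m = - \frac{853031}{426516}$ ($m = -2 + \frac{1}{188865 + 237651} = -2 + \frac{1}{426516} = - \frac{853031}{426516} \approx -2.0$)
$C = \frac{101585448301}{426516}$ ($C = 238177 - \frac{853031}{426516} = \frac{101585448301}{426516} \approx 2.3818 \cdot 10^{5}$)
$\sqrt{474840 + C} = \sqrt{474840 + \frac{101585448301}{426516}} = \sqrt{\frac{304112305741}{426516}} = \frac{\sqrt{32427191048857089}}{213258}$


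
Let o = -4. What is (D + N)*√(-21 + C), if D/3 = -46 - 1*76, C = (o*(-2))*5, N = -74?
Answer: -440*√19 ≈ -1917.9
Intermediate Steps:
C = 40 (C = -4*(-2)*5 = 8*5 = 40)
D = -366 (D = 3*(-46 - 1*76) = 3*(-46 - 76) = 3*(-122) = -366)
(D + N)*√(-21 + C) = (-366 - 74)*√(-21 + 40) = -440*√19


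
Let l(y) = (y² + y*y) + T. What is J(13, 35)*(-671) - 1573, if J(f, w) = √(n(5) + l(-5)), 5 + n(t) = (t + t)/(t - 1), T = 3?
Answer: -1573 - 671*√202/2 ≈ -6341.4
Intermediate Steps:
l(y) = 3 + 2*y² (l(y) = (y² + y*y) + 3 = (y² + y²) + 3 = 2*y² + 3 = 3 + 2*y²)
n(t) = -5 + 2*t/(-1 + t) (n(t) = -5 + (t + t)/(t - 1) = -5 + (2*t)/(-1 + t) = -5 + 2*t/(-1 + t))
J(f, w) = √202/2 (J(f, w) = √((5 - 3*5)/(-1 + 5) + (3 + 2*(-5)²)) = √((5 - 15)/4 + (3 + 2*25)) = √((¼)*(-10) + (3 + 50)) = √(-5/2 + 53) = √(101/2) = √202/2)
J(13, 35)*(-671) - 1573 = (√202/2)*(-671) - 1573 = -671*√202/2 - 1573 = -1573 - 671*√202/2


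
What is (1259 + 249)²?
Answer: 2274064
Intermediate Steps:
(1259 + 249)² = 1508² = 2274064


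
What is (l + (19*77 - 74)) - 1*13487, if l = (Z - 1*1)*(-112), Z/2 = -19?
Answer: -7730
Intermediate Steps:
Z = -38 (Z = 2*(-19) = -38)
l = 4368 (l = (-38 - 1*1)*(-112) = (-38 - 1)*(-112) = -39*(-112) = 4368)
(l + (19*77 - 74)) - 1*13487 = (4368 + (19*77 - 74)) - 1*13487 = (4368 + (1463 - 74)) - 13487 = (4368 + 1389) - 13487 = 5757 - 13487 = -7730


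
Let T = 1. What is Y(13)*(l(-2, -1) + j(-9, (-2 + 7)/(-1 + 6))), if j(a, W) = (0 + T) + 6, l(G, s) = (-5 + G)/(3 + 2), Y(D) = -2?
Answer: -56/5 ≈ -11.200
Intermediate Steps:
l(G, s) = -1 + G/5 (l(G, s) = (-5 + G)/5 = (-5 + G)*(⅕) = -1 + G/5)
j(a, W) = 7 (j(a, W) = (0 + 1) + 6 = 1 + 6 = 7)
Y(13)*(l(-2, -1) + j(-9, (-2 + 7)/(-1 + 6))) = -2*((-1 + (⅕)*(-2)) + 7) = -2*((-1 - ⅖) + 7) = -2*(-7/5 + 7) = -2*28/5 = -56/5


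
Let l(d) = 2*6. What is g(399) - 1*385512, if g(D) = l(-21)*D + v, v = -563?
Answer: -381287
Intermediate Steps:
l(d) = 12
g(D) = -563 + 12*D (g(D) = 12*D - 563 = -563 + 12*D)
g(399) - 1*385512 = (-563 + 12*399) - 1*385512 = (-563 + 4788) - 385512 = 4225 - 385512 = -381287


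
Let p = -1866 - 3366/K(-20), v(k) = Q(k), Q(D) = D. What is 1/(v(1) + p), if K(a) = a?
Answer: -10/16967 ≈ -0.00058938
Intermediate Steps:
v(k) = k
p = -16977/10 (p = -1866 - 3366/(-20) = -1866 - 3366*(-1)/20 = -1866 - 1*(-1683/10) = -1866 + 1683/10 = -16977/10 ≈ -1697.7)
1/(v(1) + p) = 1/(1 - 16977/10) = 1/(-16967/10) = -10/16967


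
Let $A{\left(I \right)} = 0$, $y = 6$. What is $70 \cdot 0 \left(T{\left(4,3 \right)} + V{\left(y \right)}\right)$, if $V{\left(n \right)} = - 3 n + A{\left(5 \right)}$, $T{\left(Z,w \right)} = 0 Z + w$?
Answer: $0$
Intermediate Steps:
$T{\left(Z,w \right)} = w$ ($T{\left(Z,w \right)} = 0 + w = w$)
$V{\left(n \right)} = - 3 n$ ($V{\left(n \right)} = - 3 n + 0 = - 3 n$)
$70 \cdot 0 \left(T{\left(4,3 \right)} + V{\left(y \right)}\right) = 70 \cdot 0 \left(3 - 18\right) = 70 \cdot 0 \left(-15\right) = 70 \cdot 0 = 0$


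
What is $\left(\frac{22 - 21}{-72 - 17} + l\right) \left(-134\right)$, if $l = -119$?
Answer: $\frac{1419328}{89} \approx 15948.0$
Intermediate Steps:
$\left(\frac{22 - 21}{-72 - 17} + l\right) \left(-134\right) = \left(\frac{22 - 21}{-72 - 17} - 119\right) \left(-134\right) = \left(1 \frac{1}{-89} - 119\right) \left(-134\right) = \left(1 \left(- \frac{1}{89}\right) - 119\right) \left(-134\right) = \left(- \frac{1}{89} - 119\right) \left(-134\right) = \left(- \frac{10592}{89}\right) \left(-134\right) = \frac{1419328}{89}$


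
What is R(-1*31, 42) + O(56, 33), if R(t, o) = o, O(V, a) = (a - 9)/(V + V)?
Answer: 591/14 ≈ 42.214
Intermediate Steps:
O(V, a) = (-9 + a)/(2*V) (O(V, a) = (-9 + a)/((2*V)) = (-9 + a)*(1/(2*V)) = (-9 + a)/(2*V))
R(-1*31, 42) + O(56, 33) = 42 + (½)*(-9 + 33)/56 = 42 + (½)*(1/56)*24 = 42 + 3/14 = 591/14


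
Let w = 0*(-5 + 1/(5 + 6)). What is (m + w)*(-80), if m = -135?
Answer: 10800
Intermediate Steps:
w = 0 (w = 0*(-5 + 1/11) = 0*(-54/11) = 0)
(m + w)*(-80) = (-135 + 0)*(-80) = -135*(-80) = 10800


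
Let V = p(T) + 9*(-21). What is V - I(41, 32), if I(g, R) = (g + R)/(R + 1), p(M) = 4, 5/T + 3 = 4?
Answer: -6178/33 ≈ -187.21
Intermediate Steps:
T = 5 (T = 5/(-3 + 4) = 5/1 = 5*1 = 5)
V = -185 (V = 4 + 9*(-21) = 4 - 189 = -185)
I(g, R) = (R + g)/(1 + R)
V - I(41, 32) = -185 - (32 + 41)/(1 + 32) = -185 - 73/33 = -6178/33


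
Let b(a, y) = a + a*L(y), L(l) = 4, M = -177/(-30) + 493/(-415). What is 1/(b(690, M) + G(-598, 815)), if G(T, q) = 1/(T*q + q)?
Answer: 486555/1678614749 ≈ 0.00028986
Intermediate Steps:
M = 3911/830 (M = -177*(-1/30) + 493*(-1/415) = 59/10 - 493/415 = 3911/830 ≈ 4.7121)
b(a, y) = 5*a (b(a, y) = a + a*4 = a + 4*a = 5*a)
G(T, q) = 1/(q + T*q)
1/(b(690, M) + G(-598, 815)) = 1/(5*690 + 1/(815*(1 - 598))) = 1/(3450 + (1/815)/(-597)) = 1/(3450 + (1/815)*(-1/597)) = 1/(3450 - 1/486555) = 1/(1678614749/486555) = 486555/1678614749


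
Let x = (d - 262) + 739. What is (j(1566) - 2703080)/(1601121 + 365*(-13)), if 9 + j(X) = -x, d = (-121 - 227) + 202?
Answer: -675855/399094 ≈ -1.6935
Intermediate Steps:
d = -146 (d = -348 + 202 = -146)
x = 331 (x = (-146 - 262) + 739 = -408 + 739 = 331)
j(X) = -340 (j(X) = -9 - 1*331 = -9 - 331 = -340)
(j(1566) - 2703080)/(1601121 + 365*(-13)) = (-340 - 2703080)/(1601121 + 365*(-13)) = -2703420/(1601121 - 4745) = -2703420/1596376 = -2703420*1/1596376 = -675855/399094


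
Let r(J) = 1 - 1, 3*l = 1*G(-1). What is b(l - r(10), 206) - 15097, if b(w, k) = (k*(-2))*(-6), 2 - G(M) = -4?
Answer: -12625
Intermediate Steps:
G(M) = 6 (G(M) = 2 - 1*(-4) = 2 + 4 = 6)
l = 2 (l = (1*6)/3 = (⅓)*6 = 2)
r(J) = 0
b(w, k) = 12*k (b(w, k) = -2*k*(-6) = 12*k)
b(l - r(10), 206) - 15097 = 12*206 - 15097 = 2472 - 15097 = -12625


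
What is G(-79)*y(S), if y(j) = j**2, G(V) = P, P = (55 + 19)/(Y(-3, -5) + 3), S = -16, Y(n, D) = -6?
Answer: -18944/3 ≈ -6314.7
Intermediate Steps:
P = -74/3 (P = (55 + 19)/(-6 + 3) = 74/(-3) = 74*(-1/3) = -74/3 ≈ -24.667)
G(V) = -74/3
G(-79)*y(S) = -74/3*(-16)**2 = -74/3*256 = -18944/3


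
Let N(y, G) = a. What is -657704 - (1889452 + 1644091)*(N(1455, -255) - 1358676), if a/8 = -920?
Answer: 4826946287844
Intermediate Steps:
a = -7360 (a = 8*(-920) = -7360)
N(y, G) = -7360
-657704 - (1889452 + 1644091)*(N(1455, -255) - 1358676) = -657704 - (1889452 + 1644091)*(-7360 - 1358676) = -657704 - 3533543*(-1366036) = -657704 - 1*(-4826946945548) = -657704 + 4826946945548 = 4826946287844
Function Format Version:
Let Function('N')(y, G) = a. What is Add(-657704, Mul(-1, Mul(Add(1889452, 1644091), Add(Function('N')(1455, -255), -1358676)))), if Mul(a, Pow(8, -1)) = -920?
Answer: 4826946287844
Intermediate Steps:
a = -7360 (a = Mul(8, -920) = -7360)
Function('N')(y, G) = -7360
Add(-657704, Mul(-1, Mul(Add(1889452, 1644091), Add(Function('N')(1455, -255), -1358676)))) = Add(-657704, Mul(-1, Mul(Add(1889452, 1644091), Add(-7360, -1358676)))) = Add(-657704, Mul(-1, Mul(3533543, -1366036))) = Add(-657704, Mul(-1, -4826946945548)) = Add(-657704, 4826946945548) = 4826946287844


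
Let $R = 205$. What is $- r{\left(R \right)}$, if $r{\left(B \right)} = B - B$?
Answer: $0$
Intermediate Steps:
$r{\left(B \right)} = 0$
$- r{\left(R \right)} = \left(-1\right) 0 = 0$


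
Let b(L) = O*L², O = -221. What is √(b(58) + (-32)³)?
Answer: 2*I*√194053 ≈ 881.03*I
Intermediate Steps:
b(L) = -221*L²
√(b(58) + (-32)³) = √(-221*58² + (-32)³) = √(-221*3364 - 32768) = √(-743444 - 32768) = √(-776212) = 2*I*√194053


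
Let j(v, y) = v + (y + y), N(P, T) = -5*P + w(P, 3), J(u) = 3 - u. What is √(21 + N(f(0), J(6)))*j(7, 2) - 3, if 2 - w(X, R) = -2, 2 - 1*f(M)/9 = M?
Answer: -3 + 11*I*√65 ≈ -3.0 + 88.685*I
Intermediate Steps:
f(M) = 18 - 9*M
w(X, R) = 4 (w(X, R) = 2 - 1*(-2) = 2 + 2 = 4)
N(P, T) = 4 - 5*P (N(P, T) = -5*P + 4 = 4 - 5*P)
j(v, y) = v + 2*y
√(21 + N(f(0), J(6)))*j(7, 2) - 3 = √(21 + (4 - 5*(18 - 9*0)))*(7 + 2*2) - 3 = √(21 + (4 - 5*(18 + 0)))*(7 + 4) - 3 = √(21 + (4 - 5*18))*11 - 3 = √(21 + (4 - 90))*11 - 3 = √(21 - 86)*11 - 3 = √(-65)*11 - 3 = (I*√65)*11 - 3 = 11*I*√65 - 3 = -3 + 11*I*√65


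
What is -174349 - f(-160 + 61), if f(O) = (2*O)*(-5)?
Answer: -175339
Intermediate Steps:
f(O) = -10*O
-174349 - f(-160 + 61) = -174349 - (-10)*(-160 + 61) = -174349 - (-10)*(-99) = -174349 - 1*990 = -174349 - 990 = -175339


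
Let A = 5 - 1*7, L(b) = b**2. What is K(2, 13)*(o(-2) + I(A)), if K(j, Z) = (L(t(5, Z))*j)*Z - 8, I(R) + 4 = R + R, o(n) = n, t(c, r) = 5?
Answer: -6420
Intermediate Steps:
A = -2 (A = 5 - 7 = -2)
I(R) = -4 + 2*R (I(R) = -4 + (R + R) = -4 + 2*R)
K(j, Z) = -8 + 25*Z*j (K(j, Z) = (5**2*j)*Z - 8 = (25*j)*Z - 8 = 25*Z*j - 8 = -8 + 25*Z*j)
K(2, 13)*(o(-2) + I(A)) = (-8 + 25*13*2)*(-2 + (-4 + 2*(-2))) = (-8 + 650)*(-2 + (-4 - 4)) = 642*(-2 - 8) = 642*(-10) = -6420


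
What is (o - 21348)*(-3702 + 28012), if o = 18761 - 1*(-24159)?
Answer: 524415320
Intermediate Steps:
o = 42920 (o = 18761 + 24159 = 42920)
(o - 21348)*(-3702 + 28012) = (42920 - 21348)*(-3702 + 28012) = 21572*24310 = 524415320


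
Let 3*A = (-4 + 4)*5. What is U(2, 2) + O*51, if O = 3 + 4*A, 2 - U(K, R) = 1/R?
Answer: 309/2 ≈ 154.50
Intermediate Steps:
A = 0 (A = ((-4 + 4)*5)/3 = (0*5)/3 = (⅓)*0 = 0)
U(K, R) = 2 - 1/R
O = 3 (O = 3 + 4*0 = 3 + 0 = 3)
U(2, 2) + O*51 = (2 - 1/2) + 3*51 = (2 - 1*½) + 153 = (2 - ½) + 153 = 3/2 + 153 = 309/2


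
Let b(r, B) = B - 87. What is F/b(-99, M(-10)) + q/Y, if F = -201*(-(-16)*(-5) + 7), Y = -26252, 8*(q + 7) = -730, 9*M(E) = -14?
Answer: -13866728235/83691376 ≈ -165.69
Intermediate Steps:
M(E) = -14/9 (M(E) = (1/9)*(-14) = -14/9)
q = -393/4 (q = -7 + (1/8)*(-730) = -7 - 365/4 = -393/4 ≈ -98.250)
b(r, B) = -87 + B
F = 14673 (F = -201*(-4*20 + 7) = -201*(-80 + 7) = -201*(-73) = 14673)
F/b(-99, M(-10)) + q/Y = 14673/(-87 - 14/9) - 393/4/(-26252) = 14673/(-797/9) - 393/4*(-1/26252) = 14673*(-9/797) + 393/105008 = -132057/797 + 393/105008 = -13866728235/83691376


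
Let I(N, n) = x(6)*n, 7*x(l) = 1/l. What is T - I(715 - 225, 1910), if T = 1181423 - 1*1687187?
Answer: -10621999/21 ≈ -5.0581e+5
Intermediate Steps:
x(l) = 1/(7*l) (x(l) = (1/l)/7 = 1/(7*l))
I(N, n) = n/42 (I(N, n) = ((1/7)/6)*n = ((1/7)*(1/6))*n = n/42)
T = -505764 (T = 1181423 - 1687187 = -505764)
T - I(715 - 225, 1910) = -505764 - 1910/42 = -505764 - 1*955/21 = -505764 - 955/21 = -10621999/21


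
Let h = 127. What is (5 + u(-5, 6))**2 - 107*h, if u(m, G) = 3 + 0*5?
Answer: -13525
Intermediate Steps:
u(m, G) = 3 (u(m, G) = 3 + 0 = 3)
(5 + u(-5, 6))**2 - 107*h = (5 + 3)**2 - 107*127 = 8**2 - 13589 = 64 - 13589 = -13525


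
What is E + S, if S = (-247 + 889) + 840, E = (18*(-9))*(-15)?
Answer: 3912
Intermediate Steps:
E = 2430 (E = -162*(-15) = 2430)
S = 1482 (S = 642 + 840 = 1482)
E + S = 2430 + 1482 = 3912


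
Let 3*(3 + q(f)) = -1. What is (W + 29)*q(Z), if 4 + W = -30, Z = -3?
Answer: 50/3 ≈ 16.667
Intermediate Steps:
q(f) = -10/3 (q(f) = -3 + (⅓)*(-1) = -3 - ⅓ = -10/3)
W = -34 (W = -4 - 30 = -34)
(W + 29)*q(Z) = (-34 + 29)*(-10/3) = -5*(-10/3) = 50/3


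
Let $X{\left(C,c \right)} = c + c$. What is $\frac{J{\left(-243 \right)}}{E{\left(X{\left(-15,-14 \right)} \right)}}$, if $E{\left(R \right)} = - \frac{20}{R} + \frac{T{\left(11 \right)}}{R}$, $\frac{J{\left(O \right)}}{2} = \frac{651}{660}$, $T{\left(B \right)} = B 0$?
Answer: $\frac{1519}{550} \approx 2.7618$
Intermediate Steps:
$T{\left(B \right)} = 0$
$X{\left(C,c \right)} = 2 c$
$J{\left(O \right)} = \frac{217}{110}$ ($J{\left(O \right)} = 2 \cdot \frac{651}{660} = 2 \cdot 651 \cdot \frac{1}{660} = 2 \cdot \frac{217}{220} = \frac{217}{110}$)
$E{\left(R \right)} = - \frac{20}{R}$ ($E{\left(R \right)} = - \frac{20}{R} + \frac{0}{R} = - \frac{20}{R} + 0 = - \frac{20}{R}$)
$\frac{J{\left(-243 \right)}}{E{\left(X{\left(-15,-14 \right)} \right)}} = \frac{217}{110 \left(- \frac{20}{2 \left(-14\right)}\right)} = \frac{217}{110 \left(- \frac{20}{-28}\right)} = \frac{217}{110 \left(\left(-20\right) \left(- \frac{1}{28}\right)\right)} = \frac{217}{110 \cdot \frac{5}{7}} = \frac{217}{110} \cdot \frac{7}{5} = \frac{1519}{550}$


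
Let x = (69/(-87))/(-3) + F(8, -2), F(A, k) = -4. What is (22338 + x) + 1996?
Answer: 2116733/87 ≈ 24330.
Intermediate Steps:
x = -325/87 (x = (69/(-87))/(-3) - 4 = (69*(-1/87))*(-1/3) - 4 = -23/29*(-1/3) - 4 = 23/87 - 4 = -325/87 ≈ -3.7356)
(22338 + x) + 1996 = (22338 - 325/87) + 1996 = 1943081/87 + 1996 = 2116733/87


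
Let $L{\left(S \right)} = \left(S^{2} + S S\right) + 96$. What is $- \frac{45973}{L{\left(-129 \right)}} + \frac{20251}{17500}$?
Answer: $- \frac{9184973}{41722500} \approx -0.22014$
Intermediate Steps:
$L{\left(S \right)} = 96 + 2 S^{2}$ ($L{\left(S \right)} = \left(S^{2} + S^{2}\right) + 96 = 2 S^{2} + 96 = 96 + 2 S^{2}$)
$- \frac{45973}{L{\left(-129 \right)}} + \frac{20251}{17500} = - \frac{45973}{96 + 2 \left(-129\right)^{2}} + \frac{20251}{17500} = - \frac{45973}{96 + 2 \cdot 16641} + 20251 \cdot \frac{1}{17500} = - \frac{45973}{96 + 33282} + \frac{2893}{2500} = - \frac{45973}{33378} + \frac{2893}{2500} = - \frac{9184973}{41722500}$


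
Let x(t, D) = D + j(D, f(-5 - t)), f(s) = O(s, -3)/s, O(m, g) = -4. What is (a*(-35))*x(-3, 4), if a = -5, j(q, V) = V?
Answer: 1050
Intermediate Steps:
f(s) = -4/s
x(t, D) = D - 4/(-5 - t)
(a*(-35))*x(-3, 4) = (-5*(-35))*((4 + 4*(5 - 3))/(5 - 3)) = 175*((4 + 4*2)/2) = 175*((4 + 8)/2) = 175*((½)*12) = 175*6 = 1050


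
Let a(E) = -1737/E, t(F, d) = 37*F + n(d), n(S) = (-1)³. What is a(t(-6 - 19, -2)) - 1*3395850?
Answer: -3144555363/926 ≈ -3.3958e+6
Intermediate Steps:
n(S) = -1
t(F, d) = -1 + 37*F (t(F, d) = 37*F - 1 = -1 + 37*F)
a(t(-6 - 19, -2)) - 1*3395850 = -1737/(-1 + 37*(-6 - 19)) - 1*3395850 = -1737/(-1 + 37*(-25)) - 3395850 = -1737/(-1 - 925) - 3395850 = -1737/(-926) - 3395850 = -1737*(-1/926) - 3395850 = 1737/926 - 3395850 = -3144555363/926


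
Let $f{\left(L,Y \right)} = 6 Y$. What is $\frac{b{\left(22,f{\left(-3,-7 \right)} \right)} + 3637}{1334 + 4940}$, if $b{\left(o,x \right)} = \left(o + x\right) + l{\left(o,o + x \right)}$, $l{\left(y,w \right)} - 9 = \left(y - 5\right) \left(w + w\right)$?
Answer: $\frac{1473}{3137} \approx 0.46956$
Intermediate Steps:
$l{\left(y,w \right)} = 9 + 2 w \left(-5 + y\right)$ ($l{\left(y,w \right)} = 9 + \left(y - 5\right) \left(w + w\right) = 9 + \left(-5 + y\right) 2 w = 9 + 2 w \left(-5 + y\right)$)
$b{\left(o,x \right)} = 9 - 9 o - 9 x + 2 o \left(o + x\right)$ ($b{\left(o,x \right)} = \left(o + x\right) + \left(9 - 10 \left(o + x\right) + 2 \left(o + x\right) o\right) = \left(o + x\right) + \left(9 - \left(10 o + 10 x\right) + 2 o \left(o + x\right)\right) = \left(o + x\right) + \left(9 - 10 o - 10 x + 2 o \left(o + x\right)\right) = 9 - 9 o - 9 x + 2 o \left(o + x\right)$)
$\frac{b{\left(22,f{\left(-3,-7 \right)} \right)} + 3637}{1334 + 4940} = \frac{\left(9 - 198 - 9 \cdot 6 \left(-7\right) + 2 \cdot 22 \left(22 + 6 \left(-7\right)\right)\right) + 3637}{1334 + 4940} = \frac{\left(9 - 198 - -378 + 2 \cdot 22 \left(22 - 42\right)\right) + 3637}{6274} = \left(\left(9 - 198 + 378 + 2 \cdot 22 \left(-20\right)\right) + 3637\right) \frac{1}{6274} = \left(\left(9 - 198 + 378 - 880\right) + 3637\right) \frac{1}{6274} = \left(-691 + 3637\right) \frac{1}{6274} = 2946 \cdot \frac{1}{6274} = \frac{1473}{3137}$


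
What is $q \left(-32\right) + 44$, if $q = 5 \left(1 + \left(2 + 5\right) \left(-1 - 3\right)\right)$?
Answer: $4364$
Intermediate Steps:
$q = -135$ ($q = 5 \left(1 + 7 \left(-4\right)\right) = 5 \left(1 - 28\right) = 5 \left(-27\right) = -135$)
$q \left(-32\right) + 44 = \left(-135\right) \left(-32\right) + 44 = 4320 + 44 = 4364$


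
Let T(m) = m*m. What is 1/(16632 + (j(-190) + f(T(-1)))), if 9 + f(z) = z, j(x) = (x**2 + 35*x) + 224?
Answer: 1/46298 ≈ 2.1599e-5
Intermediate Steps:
T(m) = m**2
j(x) = 224 + x**2 + 35*x
f(z) = -9 + z
1/(16632 + (j(-190) + f(T(-1)))) = 1/(16632 + ((224 + (-190)**2 + 35*(-190)) + (-9 + (-1)**2))) = 1/(16632 + ((224 + 36100 - 6650) + (-9 + 1))) = 1/(16632 + (29674 - 8)) = 1/(16632 + 29666) = 1/46298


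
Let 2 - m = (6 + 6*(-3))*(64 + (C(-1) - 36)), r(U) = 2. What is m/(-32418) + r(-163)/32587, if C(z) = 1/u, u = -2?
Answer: -5377024/528202683 ≈ -0.010180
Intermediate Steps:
C(z) = -½ (C(z) = 1/(-2) = -½)
m = 332 (m = 2 - (6 + 6*(-3))*(64 + (-½ - 36)) = 2 - (6 - 18)*(64 - 73/2) = 2 - (-12)*55/2 = 2 - 1*(-330) = 2 + 330 = 332)
m/(-32418) + r(-163)/32587 = 332/(-32418) + 2/32587 = 332*(-1/32418) + 2*(1/32587) = -166/16209 + 2/32587 = -5377024/528202683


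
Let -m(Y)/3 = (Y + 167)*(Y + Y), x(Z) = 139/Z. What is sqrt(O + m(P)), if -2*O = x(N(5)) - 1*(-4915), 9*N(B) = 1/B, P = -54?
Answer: sqrt(31027) ≈ 176.14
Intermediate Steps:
N(B) = 1/(9*B)
m(Y) = -6*Y*(167 + Y) (m(Y) = -3*(Y + 167)*(Y + Y) = -3*(167 + Y)*2*Y = -6*Y*(167 + Y))
O = -5585 (O = -(139/(((1/9)/5)) - 1*(-4915))/2 = -(139/(((1/9)*(1/5))) + 4915)/2 = -(139/(1/45) + 4915)/2 = -(139*45 + 4915)/2 = -(6255 + 4915)/2 = -1/2*11170 = -5585)
sqrt(O + m(P)) = sqrt(-5585 - 6*(-54)*(167 - 54)) = sqrt(-5585 - 6*(-54)*113) = sqrt(-5585 + 36612) = sqrt(31027)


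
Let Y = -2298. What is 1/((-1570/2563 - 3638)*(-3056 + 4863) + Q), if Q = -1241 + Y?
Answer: -2563/16860726005 ≈ -1.5201e-7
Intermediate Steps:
Q = -3539 (Q = -1241 - 2298 = -3539)
1/((-1570/2563 - 3638)*(-3056 + 4863) + Q) = 1/((-1570/2563 - 3638)*(-3056 + 4863) - 3539) = 1/((-1570*1/2563 - 3638)*1807 - 3539) = 1/((-1570/2563 - 3638)*1807 - 3539) = 1/(-9325764/2563*1807 - 3539) = 1/(-16851655548/2563 - 3539) = 1/(-16860726005/2563) = -2563/16860726005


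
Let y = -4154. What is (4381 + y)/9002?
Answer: 227/9002 ≈ 0.025217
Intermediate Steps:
(4381 + y)/9002 = (4381 - 4154)/9002 = 227*(1/9002) = 227/9002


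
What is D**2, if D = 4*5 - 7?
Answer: 169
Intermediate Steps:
D = 13 (D = 20 - 7 = 13)
D**2 = 13**2 = 169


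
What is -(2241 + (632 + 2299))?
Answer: -5172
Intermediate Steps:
-(2241 + (632 + 2299)) = -(2241 + 2931) = -1*5172 = -5172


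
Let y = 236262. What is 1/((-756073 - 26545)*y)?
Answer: -1/184902893916 ≈ -5.4082e-12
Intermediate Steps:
1/((-756073 - 26545)*y) = 1/(-756073 - 26545*236262) = (1/236262)/(-782618) = -1/782618*1/236262 = -1/184902893916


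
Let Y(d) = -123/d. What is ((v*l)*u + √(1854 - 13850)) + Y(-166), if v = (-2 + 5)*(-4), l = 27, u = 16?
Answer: -860421/166 + 2*I*√2999 ≈ -5183.3 + 109.53*I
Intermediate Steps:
v = -12 (v = 3*(-4) = -12)
((v*l)*u + √(1854 - 13850)) + Y(-166) = (-12*27*16 + √(1854 - 13850)) - 123/(-166) = (-324*16 + √(-11996)) - 123*(-1/166) = (-5184 + 2*I*√2999) + 123/166 = -860421/166 + 2*I*√2999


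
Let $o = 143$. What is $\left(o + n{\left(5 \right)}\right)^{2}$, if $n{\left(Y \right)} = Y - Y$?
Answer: $20449$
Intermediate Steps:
$n{\left(Y \right)} = 0$
$\left(o + n{\left(5 \right)}\right)^{2} = \left(143 + 0\right)^{2} = 143^{2} = 20449$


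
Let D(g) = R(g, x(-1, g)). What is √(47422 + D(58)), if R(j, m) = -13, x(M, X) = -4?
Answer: √47409 ≈ 217.74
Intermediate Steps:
D(g) = -13
√(47422 + D(58)) = √(47422 - 13) = √47409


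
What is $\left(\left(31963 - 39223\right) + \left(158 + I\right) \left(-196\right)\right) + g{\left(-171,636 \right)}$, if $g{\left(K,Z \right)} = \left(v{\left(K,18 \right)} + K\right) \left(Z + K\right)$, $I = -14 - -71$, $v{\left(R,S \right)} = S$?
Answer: $-120545$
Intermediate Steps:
$I = 57$ ($I = -14 + 71 = 57$)
$g{\left(K,Z \right)} = \left(18 + K\right) \left(K + Z\right)$ ($g{\left(K,Z \right)} = \left(18 + K\right) \left(Z + K\right) = \left(18 + K\right) \left(K + Z\right)$)
$\left(\left(31963 - 39223\right) + \left(158 + I\right) \left(-196\right)\right) + g{\left(-171,636 \right)} = \left(\left(31963 - 39223\right) + \left(158 + 57\right) \left(-196\right)\right) + \left(\left(-171\right)^{2} + 18 \left(-171\right) + 18 \cdot 636 - 108756\right) = \left(-7260 + 215 \left(-196\right)\right) + \left(29241 - 3078 + 11448 - 108756\right) = \left(-7260 - 42140\right) - 71145 = -49400 - 71145 = -120545$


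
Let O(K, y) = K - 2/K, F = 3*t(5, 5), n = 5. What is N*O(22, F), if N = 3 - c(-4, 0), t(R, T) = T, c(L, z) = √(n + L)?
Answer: 482/11 ≈ 43.818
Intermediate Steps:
c(L, z) = √(5 + L)
F = 15 (F = 3*5 = 15)
N = 2 (N = 3 - √(5 - 4) = 3 - √1 = 3 - 1*1 = 3 - 1 = 2)
N*O(22, F) = 2*(22 - 2/22) = 2*(22 - 2*1/22) = 2*(22 - 1/11) = 2*(241/11) = 482/11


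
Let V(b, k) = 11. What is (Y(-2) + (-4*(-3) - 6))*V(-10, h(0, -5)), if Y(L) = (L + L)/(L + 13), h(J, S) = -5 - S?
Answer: 62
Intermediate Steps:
Y(L) = 2*L/(13 + L) (Y(L) = (2*L)/(13 + L) = 2*L/(13 + L))
(Y(-2) + (-4*(-3) - 6))*V(-10, h(0, -5)) = (2*(-2)/(13 - 2) + (-4*(-3) - 6))*11 = (2*(-2)/11 + (12 - 6))*11 = (2*(-2)*(1/11) + 6)*11 = (-4/11 + 6)*11 = (62/11)*11 = 62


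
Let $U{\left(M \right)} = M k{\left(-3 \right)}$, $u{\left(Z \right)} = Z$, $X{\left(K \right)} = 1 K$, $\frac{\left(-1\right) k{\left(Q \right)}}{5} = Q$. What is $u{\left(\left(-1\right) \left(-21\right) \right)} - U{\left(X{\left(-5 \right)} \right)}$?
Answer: $96$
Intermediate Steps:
$k{\left(Q \right)} = - 5 Q$
$X{\left(K \right)} = K$
$U{\left(M \right)} = 15 M$ ($U{\left(M \right)} = M \left(\left(-5\right) \left(-3\right)\right) = M 15 = 15 M$)
$u{\left(\left(-1\right) \left(-21\right) \right)} - U{\left(X{\left(-5 \right)} \right)} = \left(-1\right) \left(-21\right) - 15 \left(-5\right) = 21 - -75 = 21 + 75 = 96$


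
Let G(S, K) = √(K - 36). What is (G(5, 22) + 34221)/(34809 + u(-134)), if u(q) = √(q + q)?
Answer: 1191198789/1211666749 + 2*√938/1211666749 - 68442*I*√67/1211666749 + 34809*I*√14/1211666749 ≈ 0.98311 - 0.00035487*I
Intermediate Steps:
u(q) = √2*√q (u(q) = √(2*q) = √2*√q)
G(S, K) = √(-36 + K)
(G(5, 22) + 34221)/(34809 + u(-134)) = (√(-36 + 22) + 34221)/(34809 + √2*√(-134)) = (√(-14) + 34221)/(34809 + √2*(I*√134)) = (I*√14 + 34221)/(34809 + 2*I*√67) = (34221 + I*√14)/(34809 + 2*I*√67)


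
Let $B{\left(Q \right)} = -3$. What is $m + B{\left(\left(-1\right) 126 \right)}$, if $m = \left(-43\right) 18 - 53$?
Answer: $-830$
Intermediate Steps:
$m = -827$ ($m = -774 - 53 = -827$)
$m + B{\left(\left(-1\right) 126 \right)} = -827 - 3 = -830$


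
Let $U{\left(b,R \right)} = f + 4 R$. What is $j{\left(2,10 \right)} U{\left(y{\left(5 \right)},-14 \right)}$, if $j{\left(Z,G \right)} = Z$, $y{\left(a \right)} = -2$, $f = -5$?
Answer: $-122$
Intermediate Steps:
$U{\left(b,R \right)} = -5 + 4 R$
$j{\left(2,10 \right)} U{\left(y{\left(5 \right)},-14 \right)} = 2 \left(-5 + 4 \left(-14\right)\right) = 2 \left(-5 - 56\right) = 2 \left(-61\right) = -122$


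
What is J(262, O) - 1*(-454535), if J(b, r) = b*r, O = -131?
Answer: 420213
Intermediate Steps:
J(262, O) - 1*(-454535) = 262*(-131) - 1*(-454535) = -34322 + 454535 = 420213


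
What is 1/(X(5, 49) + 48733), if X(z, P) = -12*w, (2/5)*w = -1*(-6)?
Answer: 1/48553 ≈ 2.0596e-5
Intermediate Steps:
w = 15 (w = 5*(-1*(-6))/2 = (5/2)*6 = 15)
X(z, P) = -180 (X(z, P) = -12*15 = -180)
1/(X(5, 49) + 48733) = 1/(-180 + 48733) = 1/48553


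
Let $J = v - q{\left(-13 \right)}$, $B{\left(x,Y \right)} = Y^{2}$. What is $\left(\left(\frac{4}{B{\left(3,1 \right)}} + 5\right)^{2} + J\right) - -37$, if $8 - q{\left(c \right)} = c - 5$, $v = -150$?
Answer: $-58$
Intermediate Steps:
$q{\left(c \right)} = 13 - c$ ($q{\left(c \right)} = 8 - \left(c - 5\right) = 8 - \left(-5 + c\right) = 13 - c$)
$J = -176$ ($J = -150 - \left(13 - -13\right) = -150 - \left(13 + 13\right) = -150 - 26 = -176$)
$\left(\left(\frac{4}{B{\left(3,1 \right)}} + 5\right)^{2} + J\right) - -37 = \left(\left(\frac{4}{1^{2}} + 5\right)^{2} - 176\right) - -37 = \left(\left(\frac{4}{1} + 5\right)^{2} - 176\right) + \left(45 - 8\right) = \left(\left(4 \cdot 1 + 5\right)^{2} - 176\right) + 37 = \left(\left(4 + 5\right)^{2} - 176\right) + 37 = \left(9^{2} - 176\right) + 37 = \left(81 - 176\right) + 37 = -95 + 37 = -58$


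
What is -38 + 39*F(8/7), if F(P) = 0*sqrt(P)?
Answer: -38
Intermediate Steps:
F(P) = 0
-38 + 39*F(8/7) = -38 + 39*0 = -38 + 0 = -38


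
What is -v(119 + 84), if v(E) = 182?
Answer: -182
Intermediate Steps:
-v(119 + 84) = -1*182 = -182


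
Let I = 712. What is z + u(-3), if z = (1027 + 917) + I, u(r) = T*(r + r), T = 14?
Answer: 2572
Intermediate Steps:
u(r) = 28*r (u(r) = 14*(r + r) = 14*(2*r) = 28*r)
z = 2656 (z = (1027 + 917) + 712 = 1944 + 712 = 2656)
z + u(-3) = 2656 + 28*(-3) = 2656 - 84 = 2572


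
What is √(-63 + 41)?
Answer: I*√22 ≈ 4.6904*I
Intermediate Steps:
√(-63 + 41) = √(-22) = I*√22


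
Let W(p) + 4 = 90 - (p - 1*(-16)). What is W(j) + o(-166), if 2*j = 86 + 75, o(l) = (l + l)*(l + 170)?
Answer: -2677/2 ≈ -1338.5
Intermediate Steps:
o(l) = 2*l*(170 + l) (o(l) = (2*l)*(170 + l) = 2*l*(170 + l))
j = 161/2 (j = (86 + 75)/2 = (1/2)*161 = 161/2 ≈ 80.500)
W(p) = 70 - p (W(p) = -4 + (90 - (p - 1*(-16))) = -4 + (90 - (p + 16)) = -4 + (90 - (16 + p)) = -4 + (90 + (-16 - p)) = -4 + (74 - p) = 70 - p)
W(j) + o(-166) = (70 - 1*161/2) + 2*(-166)*(170 - 166) = (70 - 161/2) + 2*(-166)*4 = -21/2 - 1328 = -2677/2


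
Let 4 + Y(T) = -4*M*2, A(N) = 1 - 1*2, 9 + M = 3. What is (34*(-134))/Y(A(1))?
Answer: -1139/11 ≈ -103.55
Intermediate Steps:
M = -6 (M = -9 + 3 = -6)
A(N) = -1 (A(N) = 1 - 2 = -1)
Y(T) = 44 (Y(T) = -4 - 4*(-6)*2 = -4 + 24*2 = -4 + 48 = 44)
(34*(-134))/Y(A(1)) = (34*(-134))/44 = -4556*1/44 = -1139/11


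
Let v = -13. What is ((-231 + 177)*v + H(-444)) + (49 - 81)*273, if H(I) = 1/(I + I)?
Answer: -7134193/888 ≈ -8034.0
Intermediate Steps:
H(I) = 1/(2*I)
((-231 + 177)*v + H(-444)) + (49 - 81)*273 = ((-231 + 177)*(-13) + (½)/(-444)) + (49 - 81)*273 = (-54*(-13) + (½)*(-1/444)) - 32*273 = (702 - 1/888) - 8736 = 623375/888 - 8736 = -7134193/888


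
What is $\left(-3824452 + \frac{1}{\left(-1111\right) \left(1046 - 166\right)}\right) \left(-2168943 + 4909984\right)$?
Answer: $- \frac{10248999626859986801}{977680} \approx -1.0483 \cdot 10^{13}$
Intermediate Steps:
$\left(-3824452 + \frac{1}{\left(-1111\right) \left(1046 - 166\right)}\right) \left(-2168943 + 4909984\right) = \left(-3824452 + \frac{1}{\left(-1111\right) 880}\right) 2741041 = \left(-3824452 + \frac{1}{-977680}\right) 2741041 = \left(-3824452 - \frac{1}{977680}\right) 2741041 = \left(- \frac{3739090231361}{977680}\right) 2741041 = - \frac{10248999626859986801}{977680}$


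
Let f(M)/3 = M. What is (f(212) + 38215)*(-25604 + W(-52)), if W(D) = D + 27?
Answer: -995712279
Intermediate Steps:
W(D) = 27 + D
f(M) = 3*M
(f(212) + 38215)*(-25604 + W(-52)) = (3*212 + 38215)*(-25604 + (27 - 52)) = (636 + 38215)*(-25604 - 25) = 38851*(-25629) = -995712279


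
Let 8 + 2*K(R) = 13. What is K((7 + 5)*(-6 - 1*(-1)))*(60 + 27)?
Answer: 435/2 ≈ 217.50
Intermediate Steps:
K(R) = 5/2 (K(R) = -4 + (½)*13 = -4 + 13/2 = 5/2)
K((7 + 5)*(-6 - 1*(-1)))*(60 + 27) = 5*(60 + 27)/2 = (5/2)*87 = 435/2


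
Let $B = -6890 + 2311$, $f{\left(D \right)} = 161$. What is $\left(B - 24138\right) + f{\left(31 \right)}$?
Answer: $-28556$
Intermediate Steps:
$B = -4579$
$\left(B - 24138\right) + f{\left(31 \right)} = \left(-4579 - 24138\right) + 161 = -28717 + 161 = -28556$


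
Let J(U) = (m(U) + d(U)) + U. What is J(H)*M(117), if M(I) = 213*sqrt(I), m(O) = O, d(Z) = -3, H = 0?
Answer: -1917*sqrt(13) ≈ -6911.8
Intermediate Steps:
J(U) = -3 + 2*U (J(U) = (U - 3) + U = (-3 + U) + U = -3 + 2*U)
J(H)*M(117) = (-3 + 2*0)*(213*sqrt(117)) = (-3 + 0)*(213*(3*sqrt(13))) = -1917*sqrt(13)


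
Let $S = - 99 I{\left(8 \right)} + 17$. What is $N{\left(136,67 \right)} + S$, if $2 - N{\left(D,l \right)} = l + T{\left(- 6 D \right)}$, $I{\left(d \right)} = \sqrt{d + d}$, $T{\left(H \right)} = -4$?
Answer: $-440$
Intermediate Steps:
$I{\left(d \right)} = \sqrt{2} \sqrt{d}$ ($I{\left(d \right)} = \sqrt{2 d} = \sqrt{2} \sqrt{d}$)
$N{\left(D,l \right)} = 6 - l$ ($N{\left(D,l \right)} = 2 - \left(l - 4\right) = 2 - \left(-4 + l\right) = 6 - l$)
$S = -379$ ($S = - 99 \sqrt{2} \sqrt{8} + 17 = - 99 \sqrt{2} \cdot 2 \sqrt{2} + 17 = \left(-99\right) 4 + 17 = -396 + 17 = -379$)
$N{\left(136,67 \right)} + S = \left(6 - 67\right) - 379 = -61 - 379 = -440$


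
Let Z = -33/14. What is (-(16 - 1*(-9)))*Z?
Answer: 825/14 ≈ 58.929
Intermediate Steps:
Z = -33/14 (Z = -33*1/14 = -33/14 ≈ -2.3571)
(-(16 - 1*(-9)))*Z = -(16 - 1*(-9))*(-33/14) = -(16 + 9)*(-33/14) = -1*25*(-33/14) = -25*(-33/14) = 825/14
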